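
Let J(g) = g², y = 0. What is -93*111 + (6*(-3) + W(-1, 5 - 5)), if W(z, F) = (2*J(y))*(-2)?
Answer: -10341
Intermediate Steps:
W(z, F) = 0 (W(z, F) = (2*0²)*(-2) = (2*0)*(-2) = 0*(-2) = 0)
-93*111 + (6*(-3) + W(-1, 5 - 5)) = -93*111 + (6*(-3) + 0) = -10323 + (-18 + 0) = -10323 - 18 = -10341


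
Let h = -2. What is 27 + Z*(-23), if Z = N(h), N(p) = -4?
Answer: 119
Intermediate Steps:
Z = -4
27 + Z*(-23) = 27 - 4*(-23) = 27 + 92 = 119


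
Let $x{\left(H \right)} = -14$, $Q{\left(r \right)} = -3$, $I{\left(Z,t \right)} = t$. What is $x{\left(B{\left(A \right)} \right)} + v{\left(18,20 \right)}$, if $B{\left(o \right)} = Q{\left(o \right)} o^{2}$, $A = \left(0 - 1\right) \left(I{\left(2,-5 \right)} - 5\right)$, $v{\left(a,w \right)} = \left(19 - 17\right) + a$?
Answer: $6$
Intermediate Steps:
$v{\left(a,w \right)} = 2 + a$
$A = 10$ ($A = \left(0 - 1\right) \left(-5 - 5\right) = \left(-1\right) \left(-10\right) = 10$)
$B{\left(o \right)} = - 3 o^{2}$
$x{\left(B{\left(A \right)} \right)} + v{\left(18,20 \right)} = -14 + \left(2 + 18\right) = -14 + 20 = 6$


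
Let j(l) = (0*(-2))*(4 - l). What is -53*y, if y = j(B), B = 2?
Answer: 0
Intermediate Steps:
j(l) = 0 (j(l) = 0*(4 - l) = 0)
y = 0
-53*y = -53*0 = 0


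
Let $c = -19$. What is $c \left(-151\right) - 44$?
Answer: $2825$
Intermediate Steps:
$c \left(-151\right) - 44 = \left(-19\right) \left(-151\right) - 44 = 2869 - 44 = 2825$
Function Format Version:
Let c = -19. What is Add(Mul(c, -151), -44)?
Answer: 2825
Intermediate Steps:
Add(Mul(c, -151), -44) = Add(Mul(-19, -151), -44) = Add(2869, -44) = 2825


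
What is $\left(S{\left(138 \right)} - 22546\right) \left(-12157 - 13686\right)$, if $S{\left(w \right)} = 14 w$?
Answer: $532727602$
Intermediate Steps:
$\left(S{\left(138 \right)} - 22546\right) \left(-12157 - 13686\right) = \left(14 \cdot 138 - 22546\right) \left(-12157 - 13686\right) = \left(1932 - 22546\right) \left(-25843\right) = \left(-20614\right) \left(-25843\right) = 532727602$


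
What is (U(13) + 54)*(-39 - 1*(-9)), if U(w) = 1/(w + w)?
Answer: -21075/13 ≈ -1621.2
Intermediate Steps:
U(w) = 1/(2*w)
(U(13) + 54)*(-39 - 1*(-9)) = ((1/2)/13 + 54)*(-39 - 1*(-9)) = ((1/2)*(1/13) + 54)*(-39 + 9) = (1/26 + 54)*(-30) = (1405/26)*(-30) = -21075/13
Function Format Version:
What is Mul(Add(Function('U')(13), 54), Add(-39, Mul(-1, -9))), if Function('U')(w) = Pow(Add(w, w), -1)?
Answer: Rational(-21075, 13) ≈ -1621.2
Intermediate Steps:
Function('U')(w) = Mul(Rational(1, 2), Pow(w, -1)) (Function('U')(w) = Pow(Mul(2, w), -1) = Mul(Rational(1, 2), Pow(w, -1)))
Mul(Add(Function('U')(13), 54), Add(-39, Mul(-1, -9))) = Mul(Add(Mul(Rational(1, 2), Pow(13, -1)), 54), Add(-39, Mul(-1, -9))) = Mul(Add(Mul(Rational(1, 2), Rational(1, 13)), 54), Add(-39, 9)) = Mul(Add(Rational(1, 26), 54), -30) = Mul(Rational(1405, 26), -30) = Rational(-21075, 13)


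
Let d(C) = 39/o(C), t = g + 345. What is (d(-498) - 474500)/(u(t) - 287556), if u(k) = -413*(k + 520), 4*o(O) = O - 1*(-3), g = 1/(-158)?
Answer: 12370223216/16809893925 ≈ 0.73589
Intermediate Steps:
g = -1/158 ≈ -0.0063291
o(O) = ¾ + O/4 (o(O) = (O - 1*(-3))/4 = (O + 3)/4 = (3 + O)/4 = ¾ + O/4)
t = 54509/158 (t = -1/158 + 345 = 54509/158 ≈ 344.99)
u(k) = -214760 - 413*k (u(k) = -413*(520 + k) = -214760 - 413*k)
d(C) = 39/(¾ + C/4)
(d(-498) - 474500)/(u(t) - 287556) = (156/(3 - 498) - 474500)/((-214760 - 413*54509/158) - 287556) = (156/(-495) - 474500)/((-214760 - 22512217/158) - 287556) = (156*(-1/495) - 474500)/(-56444297/158 - 287556) = (-52/165 - 474500)/(-101878145/158) = -78292552/165*(-158/101878145) = 12370223216/16809893925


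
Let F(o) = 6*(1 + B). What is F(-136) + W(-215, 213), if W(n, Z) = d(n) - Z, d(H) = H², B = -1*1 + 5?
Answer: 46042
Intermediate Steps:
B = 4 (B = -1 + 5 = 4)
F(o) = 30 (F(o) = 6*(1 + 4) = 6*5 = 30)
W(n, Z) = n² - Z
F(-136) + W(-215, 213) = 30 + ((-215)² - 1*213) = 30 + (46225 - 213) = 30 + 46012 = 46042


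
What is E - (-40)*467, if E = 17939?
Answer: 36619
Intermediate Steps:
E - (-40)*467 = 17939 - (-40)*467 = 17939 - 1*(-18680) = 17939 + 18680 = 36619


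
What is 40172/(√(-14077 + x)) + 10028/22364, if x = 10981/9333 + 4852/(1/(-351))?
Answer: 2507/5591 - 30129*I*√4154728568278/2003244247 ≈ 0.4484 - 30.656*I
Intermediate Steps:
x = -15894573335/9333 (x = 10981*(1/9333) + 4852/(-1/351) = 10981/9333 + 4852*(-351) = 10981/9333 - 1703052 = -15894573335/9333 ≈ -1.7031e+6)
40172/(√(-14077 + x)) + 10028/22364 = 40172/(√(-14077 - 15894573335/9333)) + 10028/22364 = 40172/(√(-16025953976/9333)) + 10028*(1/22364) = 40172/((2*I*√4154728568278/3111)) + 2507/5591 = 40172*(-3*I*√4154728568278/8012976988) + 2507/5591 = -30129*I*√4154728568278/2003244247 + 2507/5591 = 2507/5591 - 30129*I*√4154728568278/2003244247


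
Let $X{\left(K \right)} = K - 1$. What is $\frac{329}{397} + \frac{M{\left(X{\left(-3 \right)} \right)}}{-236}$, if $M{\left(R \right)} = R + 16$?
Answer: $\frac{18220}{23423} \approx 0.77787$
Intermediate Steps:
$X{\left(K \right)} = -1 + K$ ($X{\left(K \right)} = K + \left(-4 + 3\right) = K - 1 = -1 + K$)
$M{\left(R \right)} = 16 + R$
$\frac{329}{397} + \frac{M{\left(X{\left(-3 \right)} \right)}}{-236} = \frac{329}{397} + \frac{16 - 4}{-236} = 329 \cdot \frac{1}{397} + \left(16 - 4\right) \left(- \frac{1}{236}\right) = \frac{329}{397} + 12 \left(- \frac{1}{236}\right) = \frac{329}{397} - \frac{3}{59} = \frac{18220}{23423}$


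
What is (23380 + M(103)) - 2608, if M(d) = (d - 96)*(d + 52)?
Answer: 21857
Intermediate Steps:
M(d) = (-96 + d)*(52 + d)
(23380 + M(103)) - 2608 = (23380 + (-4992 + 103² - 44*103)) - 2608 = (23380 + (-4992 + 10609 - 4532)) - 2608 = (23380 + 1085) - 2608 = 24465 - 2608 = 21857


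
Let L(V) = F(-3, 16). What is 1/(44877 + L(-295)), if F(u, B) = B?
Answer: 1/44893 ≈ 2.2275e-5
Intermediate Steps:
L(V) = 16
1/(44877 + L(-295)) = 1/(44877 + 16) = 1/44893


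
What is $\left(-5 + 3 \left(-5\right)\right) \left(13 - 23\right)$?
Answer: $200$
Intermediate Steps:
$\left(-5 + 3 \left(-5\right)\right) \left(13 - 23\right) = \left(-5 - 15\right) \left(-10\right) = \left(-20\right) \left(-10\right) = 200$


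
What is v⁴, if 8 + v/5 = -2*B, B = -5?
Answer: 10000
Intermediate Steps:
v = 10 (v = -40 + 5*(-2*(-5)) = -40 + 5*10 = -40 + 50 = 10)
v⁴ = 10⁴ = 10000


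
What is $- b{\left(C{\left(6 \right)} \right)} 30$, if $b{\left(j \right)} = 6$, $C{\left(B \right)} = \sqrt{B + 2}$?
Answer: $-180$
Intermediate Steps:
$C{\left(B \right)} = \sqrt{2 + B}$
$- b{\left(C{\left(6 \right)} \right)} 30 = \left(-1\right) 6 \cdot 30 = \left(-6\right) 30 = -180$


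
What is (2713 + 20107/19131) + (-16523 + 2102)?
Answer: -223965641/19131 ≈ -11707.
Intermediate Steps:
(2713 + 20107/19131) + (-16523 + 2102) = (2713 + 20107*(1/19131)) - 14421 = (2713 + 20107/19131) - 14421 = 51922510/19131 - 14421 = -223965641/19131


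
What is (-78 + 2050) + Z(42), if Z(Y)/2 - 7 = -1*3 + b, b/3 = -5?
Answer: 1950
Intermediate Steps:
b = -15 (b = 3*(-5) = -15)
Z(Y) = -22 (Z(Y) = 14 + 2*(-1*3 - 15) = 14 + 2*(-3 - 15) = 14 + 2*(-18) = 14 - 36 = -22)
(-78 + 2050) + Z(42) = (-78 + 2050) - 22 = 1972 - 22 = 1950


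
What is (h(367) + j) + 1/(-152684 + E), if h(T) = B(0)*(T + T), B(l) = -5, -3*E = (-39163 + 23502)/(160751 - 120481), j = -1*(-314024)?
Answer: 5724708688755356/18445738379 ≈ 3.1035e+5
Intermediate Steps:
j = 314024
E = 15661/120810 (E = -(-39163 + 23502)/(3*(160751 - 120481)) = -(-15661)/(3*40270) = -⅓*(-15661/40270) = 15661/120810 ≈ 0.12963)
h(T) = -10*T (h(T) = -5*(T + T) = -10*T)
(h(367) + j) + 1/(-152684 + E) = (-10*367 + 314024) + 1/(-152684 + 15661/120810) = (-3670 + 314024) + 1/(-18445738379/120810) = 310354 - 120810/18445738379 = 5724708688755356/18445738379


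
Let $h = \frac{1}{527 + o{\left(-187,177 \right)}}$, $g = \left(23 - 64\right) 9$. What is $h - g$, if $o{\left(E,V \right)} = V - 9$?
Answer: $\frac{256456}{695} \approx 369.0$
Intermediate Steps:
$o{\left(E,V \right)} = -9 + V$
$g = -369$ ($g = \left(-41\right) 9 = -369$)
$h = \frac{1}{695}$ ($h = \frac{1}{527 + \left(-9 + 177\right)} = \frac{1}{527 + 168} = \frac{1}{695} \approx 0.0014388$)
$h - g = \frac{1}{695} - -369 = \frac{1}{695} + 369 = \frac{256456}{695}$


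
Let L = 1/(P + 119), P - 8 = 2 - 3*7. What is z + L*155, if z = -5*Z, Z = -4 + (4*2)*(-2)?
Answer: 10955/108 ≈ 101.44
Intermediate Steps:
P = -11 (P = 8 + (2 - 3*7) = 8 + (2 - 21) = 8 - 19 = -11)
Z = -20 (Z = -4 + 8*(-2) = -4 - 16 = -20)
z = 100 (z = -5*(-20) = 100)
L = 1/108 (L = 1/(-11 + 119) = 1/108 ≈ 0.0092593)
z + L*155 = 100 + (1/108)*155 = 100 + 155/108 = 10955/108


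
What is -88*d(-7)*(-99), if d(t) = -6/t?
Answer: 52272/7 ≈ 7467.4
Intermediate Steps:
-88*d(-7)*(-99) = -(-528)/(-7)*(-99) = -(-528)*(-1)/7*(-99) = -88*6/7*(-99) = -528/7*(-99) = 52272/7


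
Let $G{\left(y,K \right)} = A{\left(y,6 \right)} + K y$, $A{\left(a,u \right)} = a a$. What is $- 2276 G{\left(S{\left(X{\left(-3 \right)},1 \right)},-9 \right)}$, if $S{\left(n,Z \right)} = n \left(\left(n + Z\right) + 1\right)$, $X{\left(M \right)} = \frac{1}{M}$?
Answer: $- \frac{978680}{81} \approx -12082.0$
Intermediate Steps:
$A{\left(a,u \right)} = a^{2}$
$S{\left(n,Z \right)} = n \left(1 + Z + n\right)$ ($S{\left(n,Z \right)} = n \left(\left(Z + n\right) + 1\right) = n \left(1 + Z + n\right)$)
$G{\left(y,K \right)} = y^{2} + K y$
$- 2276 G{\left(S{\left(X{\left(-3 \right)},1 \right)},-9 \right)} = - 2276 \frac{1 + 1 + \frac{1}{-3}}{-3} \left(-9 + \frac{1 + 1 + \frac{1}{-3}}{-3}\right) = - 2276 - \frac{1 + 1 - \frac{1}{3}}{3} \left(-9 - \frac{1 + 1 - \frac{1}{3}}{3}\right) = - 2276 \left(- \frac{1}{3}\right) \frac{5}{3} \left(-9 - \frac{5}{9}\right) = - 2276 \left(- \frac{5 \left(-9 - \frac{5}{9}\right)}{9}\right) = - 2276 \left(\left(- \frac{5}{9}\right) \left(- \frac{86}{9}\right)\right) = \left(-2276\right) \frac{430}{81} = - \frac{978680}{81}$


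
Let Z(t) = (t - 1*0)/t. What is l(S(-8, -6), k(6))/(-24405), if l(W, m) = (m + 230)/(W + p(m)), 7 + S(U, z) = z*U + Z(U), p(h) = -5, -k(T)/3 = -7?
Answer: -251/902985 ≈ -0.00027797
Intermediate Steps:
k(T) = 21 (k(T) = -3*(-7) = 21)
Z(t) = 1 (Z(t) = (t + 0)/t = t/t = 1)
S(U, z) = -6 + U*z (S(U, z) = -7 + (z*U + 1) = -7 + (U*z + 1) = -7 + (1 + U*z) = -6 + U*z)
l(W, m) = (230 + m)/(-5 + W) (l(W, m) = (m + 230)/(W - 5) = (230 + m)/(-5 + W))
l(S(-8, -6), k(6))/(-24405) = ((230 + 21)/(-5 + (-6 - 8*(-6))))/(-24405) = (251/(-5 + (-6 + 48)))*(-1/24405) = (251/(-5 + 42))*(-1/24405) = (251/37)*(-1/24405) = -251/902985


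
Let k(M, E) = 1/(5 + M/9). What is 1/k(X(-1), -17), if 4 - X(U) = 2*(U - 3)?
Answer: 19/3 ≈ 6.3333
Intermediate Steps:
X(U) = 10 - 2*U (X(U) = 4 - 2*(U - 3) = 4 - 2*(-3 + U) = 4 - (-6 + 2*U) = 4 + (6 - 2*U) = 10 - 2*U)
k(M, E) = 1/(5 + M/9) (k(M, E) = 1/(5 + M*(⅑)) = 1/(5 + M/9))
1/k(X(-1), -17) = 1/(9/(45 + (10 - 2*(-1)))) = 1/(9/(45 + (10 + 2))) = 1/(9/(45 + 12)) = 1/(9/57) = 1/(9*(1/57)) = 1/(3/19) = 19/3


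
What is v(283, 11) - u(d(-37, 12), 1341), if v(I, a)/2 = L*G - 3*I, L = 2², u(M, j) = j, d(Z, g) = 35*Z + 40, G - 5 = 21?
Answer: -2831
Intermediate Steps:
G = 26 (G = 5 + 21 = 26)
d(Z, g) = 40 + 35*Z
L = 4
v(I, a) = 208 - 6*I (v(I, a) = 2*(4*26 - 3*I) = 2*(104 - 3*I) = 208 - 6*I)
v(283, 11) - u(d(-37, 12), 1341) = (208 - 6*283) - 1*1341 = (208 - 1698) - 1341 = -1490 - 1341 = -2831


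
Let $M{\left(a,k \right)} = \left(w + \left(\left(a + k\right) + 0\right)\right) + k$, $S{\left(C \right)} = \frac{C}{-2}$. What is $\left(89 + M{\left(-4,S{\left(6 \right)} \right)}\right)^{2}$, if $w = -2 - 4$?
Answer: $5329$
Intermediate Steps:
$S{\left(C \right)} = - \frac{C}{2}$ ($S{\left(C \right)} = C \left(- \frac{1}{2}\right) = - \frac{C}{2}$)
$w = -6$ ($w = -2 - 4 = -6$)
$M{\left(a,k \right)} = -6 + a + 2 k$ ($M{\left(a,k \right)} = \left(-6 + \left(\left(a + k\right) + 0\right)\right) + k = \left(-6 + \left(a + k\right)\right) + k = \left(-6 + a + k\right) + k = -6 + a + 2 k$)
$\left(89 + M{\left(-4,S{\left(6 \right)} \right)}\right)^{2} = \left(89 - \left(10 - \left(-1\right) 6\right)\right)^{2} = \left(89 - 16\right)^{2} = 73^{2} = 5329$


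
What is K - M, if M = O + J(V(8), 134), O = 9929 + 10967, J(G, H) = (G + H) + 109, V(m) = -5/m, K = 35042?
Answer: 111229/8 ≈ 13904.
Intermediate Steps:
J(G, H) = 109 + G + H
O = 20896
M = 169107/8 (M = 20896 + (109 - 5/8 + 134) = 20896 + 1939/8 = 169107/8 ≈ 21138.)
K - M = 35042 - 1*169107/8 = 35042 - 169107/8 = 111229/8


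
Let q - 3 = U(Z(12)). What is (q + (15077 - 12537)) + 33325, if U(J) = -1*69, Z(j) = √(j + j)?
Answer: 35799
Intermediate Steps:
Z(j) = √2*√j (Z(j) = √(2*j) = √2*√j)
U(J) = -69
q = -66 (q = 3 - 69 = -66)
(q + (15077 - 12537)) + 33325 = (-66 + (15077 - 12537)) + 33325 = (-66 + 2540) + 33325 = 2474 + 33325 = 35799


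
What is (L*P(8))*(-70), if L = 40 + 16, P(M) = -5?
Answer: 19600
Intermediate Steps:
L = 56
(L*P(8))*(-70) = (56*(-5))*(-70) = -280*(-70) = 19600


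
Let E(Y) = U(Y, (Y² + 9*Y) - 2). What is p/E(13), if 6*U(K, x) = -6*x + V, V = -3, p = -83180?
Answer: 166360/569 ≈ 292.37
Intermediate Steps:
U(K, x) = -½ - x (U(K, x) = (-6*x - 3)/6 = (-3 - 6*x)/6 = -½ - x)
E(Y) = 3/2 - Y² - 9*Y (E(Y) = -½ - ((Y² + 9*Y) - 2) = -½ - (-2 + Y² + 9*Y) = -½ + (2 - Y² - 9*Y) = 3/2 - Y² - 9*Y)
p/E(13) = -83180/(3/2 - 1*13² - 9*13) = -83180/(3/2 - 1*169 - 117) = -83180/(3/2 - 169 - 117) = -83180/(-569/2) = -83180*(-2/569) = 166360/569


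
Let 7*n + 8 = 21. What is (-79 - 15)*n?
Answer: -1222/7 ≈ -174.57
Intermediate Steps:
n = 13/7 (n = -8/7 + (⅐)*21 = -8/7 + 3 = 13/7 ≈ 1.8571)
(-79 - 15)*n = (-79 - 15)*(13/7) = -94*13/7 = -1222/7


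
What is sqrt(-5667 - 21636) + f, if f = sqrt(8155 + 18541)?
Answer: 2*sqrt(6674) + I*sqrt(27303) ≈ 163.39 + 165.24*I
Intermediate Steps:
f = 2*sqrt(6674) (f = sqrt(26696) = 2*sqrt(6674) ≈ 163.39)
sqrt(-5667 - 21636) + f = sqrt(-5667 - 21636) + 2*sqrt(6674) = sqrt(-27303) + 2*sqrt(6674) = I*sqrt(27303) + 2*sqrt(6674) = 2*sqrt(6674) + I*sqrt(27303)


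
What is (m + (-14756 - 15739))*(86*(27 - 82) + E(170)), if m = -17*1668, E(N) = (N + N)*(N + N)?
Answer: -6524810370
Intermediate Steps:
E(N) = 4*N**2 (E(N) = (2*N)*(2*N) = 4*N**2)
m = -28356
(m + (-14756 - 15739))*(86*(27 - 82) + E(170)) = (-28356 + (-14756 - 15739))*(86*(27 - 82) + 4*170**2) = (-28356 - 30495)*(86*(-55) + 4*28900) = -58851*(-4730 + 115600) = -58851*110870 = -6524810370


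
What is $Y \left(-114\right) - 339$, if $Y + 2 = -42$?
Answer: $4677$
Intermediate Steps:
$Y = -44$ ($Y = -2 - 42 = -44$)
$Y \left(-114\right) - 339 = \left(-44\right) \left(-114\right) - 339 = 5016 - 339 = 4677$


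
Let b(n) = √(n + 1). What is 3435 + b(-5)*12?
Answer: 3435 + 24*I ≈ 3435.0 + 24.0*I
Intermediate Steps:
b(n) = √(1 + n)
3435 + b(-5)*12 = 3435 + √(1 - 5)*12 = 3435 + √(-4)*12 = 3435 + (2*I)*12 = 3435 + 24*I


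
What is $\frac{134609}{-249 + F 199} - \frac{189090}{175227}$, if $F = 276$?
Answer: $\frac{4416211831}{3193512075} \approx 1.3829$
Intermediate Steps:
$\frac{134609}{-249 + F 199} - \frac{189090}{175227} = \frac{134609}{-249 + 276 \cdot 199} - \frac{189090}{175227} = \frac{134609}{-249 + 54924} - \frac{63030}{58409} = \frac{134609}{54675} - \frac{63030}{58409} = \frac{4416211831}{3193512075}$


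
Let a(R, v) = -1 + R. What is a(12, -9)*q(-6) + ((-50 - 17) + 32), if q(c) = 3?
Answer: -2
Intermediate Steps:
a(12, -9)*q(-6) + ((-50 - 17) + 32) = (-1 + 12)*3 + ((-50 - 17) + 32) = 11*3 + (-67 + 32) = 33 - 35 = -2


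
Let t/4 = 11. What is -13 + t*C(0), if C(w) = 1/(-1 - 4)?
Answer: -109/5 ≈ -21.800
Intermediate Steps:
t = 44 (t = 4*11 = 44)
C(w) = -⅕ (C(w) = 1/(-5) = -⅕)
-13 + t*C(0) = -13 + 44*(-⅕) = -13 - 44/5 = -109/5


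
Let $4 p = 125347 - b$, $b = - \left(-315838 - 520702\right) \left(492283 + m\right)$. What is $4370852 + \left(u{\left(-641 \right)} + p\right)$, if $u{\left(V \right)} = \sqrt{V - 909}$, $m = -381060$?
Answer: $- \frac{93024879665}{4} + 5 i \sqrt{62} \approx -2.3256 \cdot 10^{10} + 39.37 i$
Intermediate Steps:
$b = 93042488420$ ($b = - \left(-315838 - 520702\right) \left(492283 - 381060\right) = - \left(-836540\right) 111223 = \left(-1\right) \left(-93042488420\right) = 93042488420$)
$p = - \frac{93042363073}{4}$ ($p = \frac{125347 - 93042488420}{4} = \frac{1}{4} \left(-93042363073\right) = - \frac{93042363073}{4} \approx -2.3261 \cdot 10^{10}$)
$u{\left(V \right)} = \sqrt{-909 + V}$
$4370852 + \left(u{\left(-641 \right)} + p\right) = 4370852 - \left(\frac{93042363073}{4} - \sqrt{-909 - 641}\right) = 4370852 - \left(\frac{93042363073}{4} - \sqrt{-1550}\right) = 4370852 - \left(\frac{93042363073}{4} - 5 i \sqrt{62}\right) = - \frac{93024879665}{4} + 5 i \sqrt{62}$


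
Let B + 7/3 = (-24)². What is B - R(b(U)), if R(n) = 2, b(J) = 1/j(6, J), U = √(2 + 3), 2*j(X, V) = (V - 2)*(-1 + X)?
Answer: 1715/3 ≈ 571.67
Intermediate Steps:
j(X, V) = (-1 + X)*(-2 + V)/2 (j(X, V) = ((V - 2)*(-1 + X))/2 = ((-2 + V)*(-1 + X))/2 = ((-1 + X)*(-2 + V))/2 = (-1 + X)*(-2 + V)/2)
U = √5 ≈ 2.2361
b(J) = 1/(-5 + 5*J/2) (b(J) = 1/(1 - 1*6 - J/2 + (½)*J*6) = 1/(1 - 6 - J/2 + 3*J) = 1/(-5 + 5*J/2))
B = 1721/3 (B = -7/3 + (-24)² = -7/3 + 576 = 1721/3 ≈ 573.67)
B - R(b(U)) = 1721/3 - 1*2 = 1721/3 - 2 = 1715/3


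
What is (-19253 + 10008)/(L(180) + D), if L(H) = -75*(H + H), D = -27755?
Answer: 1849/10951 ≈ 0.16884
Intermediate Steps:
L(H) = -150*H
(-19253 + 10008)/(L(180) + D) = (-19253 + 10008)/(-150*180 - 27755) = -9245/(-27000 - 27755) = -9245/(-54755) = -9245*(-1/54755) = 1849/10951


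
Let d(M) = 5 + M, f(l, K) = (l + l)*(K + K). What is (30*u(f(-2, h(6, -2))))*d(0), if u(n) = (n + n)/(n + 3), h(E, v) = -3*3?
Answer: 288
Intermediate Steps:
h(E, v) = -9
f(l, K) = 4*K*l (f(l, K) = (2*l)*(2*K) = 4*K*l)
u(n) = 2*n/(3 + n) (u(n) = (2*n)/(3 + n) = 2*n/(3 + n))
(30*u(f(-2, h(6, -2))))*d(0) = (30*(2*(4*(-9)*(-2))/(3 + 4*(-9)*(-2))))*(5 + 0) = (30*(2*72/(3 + 72)))*5 = (30*(2*72/75))*5 = (30*(2*72*(1/75)))*5 = (30*(48/25))*5 = (288/5)*5 = 288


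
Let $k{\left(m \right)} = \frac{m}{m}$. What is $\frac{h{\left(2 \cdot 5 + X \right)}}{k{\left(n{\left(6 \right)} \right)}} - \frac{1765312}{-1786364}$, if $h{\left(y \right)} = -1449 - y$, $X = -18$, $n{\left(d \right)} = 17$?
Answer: $- \frac{643096303}{446591} \approx -1440.0$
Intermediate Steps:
$k{\left(m \right)} = 1$
$\frac{h{\left(2 \cdot 5 + X \right)}}{k{\left(n{\left(6 \right)} \right)}} - \frac{1765312}{-1786364} = \frac{-1449 - \left(2 \cdot 5 - 18\right)}{1} - \frac{1765312}{-1786364} = \left(-1449 - \left(10 - 18\right)\right) 1 - - \frac{441328}{446591} = \left(-1449 - -8\right) 1 + \frac{441328}{446591} = \left(-1449 + 8\right) 1 + \frac{441328}{446591} = \left(-1441\right) 1 + \frac{441328}{446591} = -1441 + \frac{441328}{446591} = - \frac{643096303}{446591}$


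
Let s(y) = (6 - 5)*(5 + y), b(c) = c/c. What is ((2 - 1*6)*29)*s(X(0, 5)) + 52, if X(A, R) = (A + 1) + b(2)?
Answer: -760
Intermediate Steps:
b(c) = 1
X(A, R) = 2 + A (X(A, R) = (A + 1) + 1 = (1 + A) + 1 = 2 + A)
s(y) = 5 + y (s(y) = 1*(5 + y) = 5 + y)
((2 - 1*6)*29)*s(X(0, 5)) + 52 = ((2 - 1*6)*29)*(5 + (2 + 0)) + 52 = ((2 - 6)*29)*(5 + 2) + 52 = -4*29*7 + 52 = -116*7 + 52 = -812 + 52 = -760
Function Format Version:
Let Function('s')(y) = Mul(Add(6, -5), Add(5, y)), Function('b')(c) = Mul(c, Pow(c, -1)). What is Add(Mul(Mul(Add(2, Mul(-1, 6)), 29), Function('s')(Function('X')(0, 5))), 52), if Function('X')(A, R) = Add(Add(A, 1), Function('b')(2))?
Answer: -760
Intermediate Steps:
Function('b')(c) = 1
Function('X')(A, R) = Add(2, A) (Function('X')(A, R) = Add(Add(A, 1), 1) = Add(Add(1, A), 1) = Add(2, A))
Function('s')(y) = Add(5, y) (Function('s')(y) = Mul(1, Add(5, y)) = Add(5, y))
Add(Mul(Mul(Add(2, Mul(-1, 6)), 29), Function('s')(Function('X')(0, 5))), 52) = Add(Mul(Mul(Add(2, Mul(-1, 6)), 29), Add(5, Add(2, 0))), 52) = Add(Mul(Mul(Add(2, -6), 29), Add(5, 2)), 52) = Add(Mul(Mul(-4, 29), 7), 52) = Add(Mul(-116, 7), 52) = Add(-812, 52) = -760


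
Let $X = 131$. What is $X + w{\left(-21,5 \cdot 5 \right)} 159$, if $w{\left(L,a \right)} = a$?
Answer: $4106$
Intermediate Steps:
$X + w{\left(-21,5 \cdot 5 \right)} 159 = 131 + 5 \cdot 5 \cdot 159 = 131 + 25 \cdot 159 = 131 + 3975 = 4106$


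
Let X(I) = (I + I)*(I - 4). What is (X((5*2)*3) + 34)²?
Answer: 2540836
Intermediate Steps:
X(I) = 2*I*(-4 + I) (X(I) = (2*I)*(-4 + I) = 2*I*(-4 + I))
(X((5*2)*3) + 34)² = (2*((5*2)*3)*(-4 + (5*2)*3) + 34)² = (2*(10*3)*(-4 + 10*3) + 34)² = (2*30*(-4 + 30) + 34)² = (2*30*26 + 34)² = (1560 + 34)² = 1594² = 2540836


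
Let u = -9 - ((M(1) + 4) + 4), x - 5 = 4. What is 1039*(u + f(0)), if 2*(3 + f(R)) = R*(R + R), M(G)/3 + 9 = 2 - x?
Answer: 29092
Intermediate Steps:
x = 9 (x = 5 + 4 = 9)
M(G) = -48 (M(G) = -27 + 3*(2 - 1*9) = -27 + 3*(2 - 9) = -27 + 3*(-7) = -27 - 21 = -48)
f(R) = -3 + R² (f(R) = -3 + (R*(R + R))/2 = -3 + (R*(2*R))/2 = -3 + (2*R²)/2 = -3 + R²)
u = 31 (u = -9 - ((-48 + 4) + 4) = -9 - (-44 + 4) = -9 - 1*(-40) = -9 + 40 = 31)
1039*(u + f(0)) = 1039*(31 + (-3 + 0²)) = 1039*(31 + (-3 + 0)) = 1039*(31 - 3) = 1039*28 = 29092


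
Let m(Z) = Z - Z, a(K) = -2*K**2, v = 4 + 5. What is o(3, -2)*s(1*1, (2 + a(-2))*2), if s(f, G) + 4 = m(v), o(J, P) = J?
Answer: -12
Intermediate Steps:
v = 9
m(Z) = 0
s(f, G) = -4 (s(f, G) = -4 + 0 = -4)
o(3, -2)*s(1*1, (2 + a(-2))*2) = 3*(-4) = -12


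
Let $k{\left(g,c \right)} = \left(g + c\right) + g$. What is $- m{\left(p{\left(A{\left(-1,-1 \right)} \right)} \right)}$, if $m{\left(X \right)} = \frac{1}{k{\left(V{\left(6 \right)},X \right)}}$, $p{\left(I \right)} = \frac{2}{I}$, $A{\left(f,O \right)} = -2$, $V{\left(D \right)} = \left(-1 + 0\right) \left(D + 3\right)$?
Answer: $\frac{1}{19} \approx 0.052632$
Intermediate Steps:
$V{\left(D \right)} = -3 - D$ ($V{\left(D \right)} = - (3 + D) = -3 - D$)
$k{\left(g,c \right)} = c + 2 g$ ($k{\left(g,c \right)} = \left(c + g\right) + g = c + 2 g$)
$m{\left(X \right)} = \frac{1}{-18 + X}$ ($m{\left(X \right)} = \frac{1}{X + 2 \left(-3 - 6\right)} = \frac{1}{X + 2 \left(-9\right)} = \frac{1}{X - 18} = \frac{1}{-18 + X}$)
$- m{\left(p{\left(A{\left(-1,-1 \right)} \right)} \right)} = - \frac{1}{-18 + \frac{2}{-2}} = - \frac{1}{-18 + 2 \left(- \frac{1}{2}\right)} = - \frac{1}{-18 - 1} = - \frac{1}{-19} = \left(-1\right) \left(- \frac{1}{19}\right) = \frac{1}{19}$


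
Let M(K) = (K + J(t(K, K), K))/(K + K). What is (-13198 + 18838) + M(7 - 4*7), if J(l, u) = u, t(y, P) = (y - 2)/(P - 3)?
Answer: 5641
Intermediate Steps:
t(y, P) = (-2 + y)/(-3 + P)
M(K) = 1 (M(K) = (K + K)/(K + K) = (2*K)/((2*K)) = (2*K)*(1/(2*K)) = 1)
(-13198 + 18838) + M(7 - 4*7) = (-13198 + 18838) + 1 = 5640 + 1 = 5641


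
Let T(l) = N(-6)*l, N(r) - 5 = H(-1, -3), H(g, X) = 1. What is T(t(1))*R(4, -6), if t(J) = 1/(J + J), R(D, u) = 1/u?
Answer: -1/2 ≈ -0.50000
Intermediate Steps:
N(r) = 6 (N(r) = 5 + 1 = 6)
t(J) = 1/(2*J)
T(l) = 6*l
T(t(1))*R(4, -6) = (6*((1/2)/1))/(-6) = (6*((1/2)*1))*(-1/6) = (6*(1/2))*(-1/6) = 3*(-1/6) = -1/2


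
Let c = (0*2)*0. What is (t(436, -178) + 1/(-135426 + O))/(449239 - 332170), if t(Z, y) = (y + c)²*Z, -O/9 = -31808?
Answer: 2083820433505/17659390374 ≈ 118.00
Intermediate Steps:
O = 286272 (O = -9*(-31808) = 286272)
c = 0 (c = 0*0 = 0)
t(Z, y) = Z*y² (t(Z, y) = (y + 0)²*Z = y²*Z = Z*y²)
(t(436, -178) + 1/(-135426 + O))/(449239 - 332170) = (436*(-178)² + 1/(-135426 + 286272))/(449239 - 332170) = (436*31684 + 1/150846)/117069 = (13814224 + 1/150846)*(1/117069) = (2083820433505/150846)*(1/117069) = 2083820433505/17659390374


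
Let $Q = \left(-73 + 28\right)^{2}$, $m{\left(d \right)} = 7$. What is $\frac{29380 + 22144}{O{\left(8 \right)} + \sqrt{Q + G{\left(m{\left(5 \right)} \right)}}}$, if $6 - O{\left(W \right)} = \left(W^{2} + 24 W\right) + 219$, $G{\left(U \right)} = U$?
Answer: $- \frac{24164756}{217929} - \frac{206096 \sqrt{127}}{217929} \approx -121.54$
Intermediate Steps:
$Q = 2025$ ($Q = \left(-45\right)^{2} = 2025$)
$O{\left(W \right)} = -213 - W^{2} - 24 W$ ($O{\left(W \right)} = 6 - \left(\left(W^{2} + 24 W\right) + 219\right) = 6 - \left(219 + W^{2} + 24 W\right) = -213 - W^{2} - 24 W$)
$\frac{29380 + 22144}{O{\left(8 \right)} + \sqrt{Q + G{\left(m{\left(5 \right)} \right)}}} = \frac{29380 + 22144}{\left(-213 - 8^{2} - 192\right) + \sqrt{2025 + 7}} = \frac{51524}{\left(-213 - 64 - 192\right) + \sqrt{2032}} = \frac{51524}{\left(-213 - 64 - 192\right) + 4 \sqrt{127}} = \frac{51524}{-469 + 4 \sqrt{127}}$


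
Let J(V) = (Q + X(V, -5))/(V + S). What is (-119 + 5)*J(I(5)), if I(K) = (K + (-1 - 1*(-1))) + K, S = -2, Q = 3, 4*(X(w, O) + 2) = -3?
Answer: -57/16 ≈ -3.5625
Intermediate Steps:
X(w, O) = -11/4 (X(w, O) = -2 + (1/4)*(-3) = -2 - 3/4 = -11/4)
I(K) = 2*K (I(K) = (K + (-1 + 1)) + K = (K + 0) + K = K + K = 2*K)
J(V) = 1/(4*(-2 + V)) (J(V) = (3 - 11/4)/(V - 2) = 1/(4*(-2 + V)))
(-119 + 5)*J(I(5)) = (-119 + 5)*(1/(4*(-2 + 2*5))) = -57/(2*(-2 + 10)) = -57/(2*8) = -114*1/32 = -57/16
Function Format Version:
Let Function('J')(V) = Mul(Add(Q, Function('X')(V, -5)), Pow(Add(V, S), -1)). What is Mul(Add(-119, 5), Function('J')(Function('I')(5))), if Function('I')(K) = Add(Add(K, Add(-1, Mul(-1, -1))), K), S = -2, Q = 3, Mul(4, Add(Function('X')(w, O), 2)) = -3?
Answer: Rational(-57, 16) ≈ -3.5625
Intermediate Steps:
Function('X')(w, O) = Rational(-11, 4) (Function('X')(w, O) = Add(-2, Mul(Rational(1, 4), -3)) = Add(-2, Rational(-3, 4)) = Rational(-11, 4))
Function('I')(K) = Mul(2, K) (Function('I')(K) = Add(Add(K, Add(-1, 1)), K) = Add(Add(K, 0), K) = Add(K, K) = Mul(2, K))
Function('J')(V) = Mul(Rational(1, 4), Pow(Add(-2, V), -1)) (Function('J')(V) = Mul(Add(3, Rational(-11, 4)), Pow(Add(V, -2), -1)) = Mul(Rational(1, 4), Pow(Add(-2, V), -1)))
Mul(Add(-119, 5), Function('J')(Function('I')(5))) = Mul(Add(-119, 5), Mul(Rational(1, 4), Pow(Add(-2, Mul(2, 5)), -1))) = Mul(-114, Mul(Rational(1, 4), Pow(Add(-2, 10), -1))) = Mul(-114, Mul(Rational(1, 4), Pow(8, -1))) = Mul(-114, Mul(Rational(1, 4), Rational(1, 8))) = Mul(-114, Rational(1, 32)) = Rational(-57, 16)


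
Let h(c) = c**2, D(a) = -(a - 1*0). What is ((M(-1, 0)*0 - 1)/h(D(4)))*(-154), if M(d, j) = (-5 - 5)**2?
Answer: 77/8 ≈ 9.6250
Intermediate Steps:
M(d, j) = 100 (M(d, j) = (-10)**2 = 100)
D(a) = -a (D(a) = -(a + 0) = -a)
((M(-1, 0)*0 - 1)/h(D(4)))*(-154) = ((100*0 - 1)/((-1*4)**2))*(-154) = ((0 - 1)/((-4)**2))*(-154) = -1/16*(-154) = 77/8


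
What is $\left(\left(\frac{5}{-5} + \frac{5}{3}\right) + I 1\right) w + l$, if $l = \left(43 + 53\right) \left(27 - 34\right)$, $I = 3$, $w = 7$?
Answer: $- \frac{1939}{3} \approx -646.33$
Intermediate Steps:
$l = -672$ ($l = 96 \left(-7\right) = -672$)
$\left(\left(\frac{5}{-5} + \frac{5}{3}\right) + I 1\right) w + l = \left(\left(\frac{5}{-5} + \frac{5}{3}\right) + 3 \cdot 1\right) 7 - 672 = \left(\left(5 \left(- \frac{1}{5}\right) + 5 \cdot \frac{1}{3}\right) + 3\right) 7 - 672 = \left(\left(-1 + \frac{5}{3}\right) + 3\right) 7 - 672 = \left(\frac{2}{3} + 3\right) 7 - 672 = \frac{11}{3} \cdot 7 - 672 = \frac{77}{3} - 672 = - \frac{1939}{3}$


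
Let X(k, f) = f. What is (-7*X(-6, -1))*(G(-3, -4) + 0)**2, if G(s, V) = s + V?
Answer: 343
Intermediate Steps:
G(s, V) = V + s
(-7*X(-6, -1))*(G(-3, -4) + 0)**2 = (-7*(-1))*((-4 - 3) + 0)**2 = 7*(-7 + 0)**2 = 7*(-7)**2 = 7*49 = 343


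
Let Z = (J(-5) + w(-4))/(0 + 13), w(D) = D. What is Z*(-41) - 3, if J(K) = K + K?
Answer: 535/13 ≈ 41.154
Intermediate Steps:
J(K) = 2*K
Z = -14/13 (Z = (2*(-5) - 4)/(0 + 13) = (-10 - 4)/13 = -14*1/13 = -14/13 ≈ -1.0769)
Z*(-41) - 3 = -14/13*(-41) - 3 = 574/13 - 3 = 535/13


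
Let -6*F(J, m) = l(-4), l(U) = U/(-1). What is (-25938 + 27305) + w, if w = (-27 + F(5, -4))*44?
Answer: 449/3 ≈ 149.67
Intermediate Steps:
l(U) = -U (l(U) = U*(-1) = -U)
F(J, m) = -2/3 (F(J, m) = -(-1)*(-4)/6 = -1/6*4 = -2/3)
w = -3652/3 (w = (-27 - 2/3)*44 = -83/3*44 = -3652/3 ≈ -1217.3)
(-25938 + 27305) + w = (-25938 + 27305) - 3652/3 = 1367 - 3652/3 = 449/3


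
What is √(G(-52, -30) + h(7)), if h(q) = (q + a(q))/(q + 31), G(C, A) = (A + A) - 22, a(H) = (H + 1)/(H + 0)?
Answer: I*√16030/14 ≈ 9.0435*I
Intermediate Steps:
a(H) = (1 + H)/H
G(C, A) = -22 + 2*A (G(C, A) = 2*A - 22 = -22 + 2*A)
h(q) = (q + (1 + q)/q)/(31 + q) (h(q) = (q + (1 + q)/q)/(q + 31) = (q + (1 + q)/q)/(31 + q))
√(G(-52, -30) + h(7)) = √((-22 + 2*(-30)) + (1 + 7 + 7²)/(7*(31 + 7))) = √((-22 - 60) + (⅐)*(1 + 7 + 49)/38) = √(-82 + (⅐)*(1/38)*57) = √(-82 + 3/14) = √(-1145/14) = I*√16030/14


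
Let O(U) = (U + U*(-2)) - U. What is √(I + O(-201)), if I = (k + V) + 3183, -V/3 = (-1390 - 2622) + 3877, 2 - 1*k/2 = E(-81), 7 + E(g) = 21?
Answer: √3966 ≈ 62.976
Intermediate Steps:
E(g) = 14 (E(g) = -7 + 21 = 14)
O(U) = -2*U (O(U) = (U - 2*U) - U = -U - U = -2*U)
k = -24 (k = 4 - 2*14 = 4 - 28 = -24)
V = 405 (V = -3*((-1390 - 2622) + 3877) = -3*(-4012 + 3877) = -3*(-135) = 405)
I = 3564 (I = (-24 + 405) + 3183 = 381 + 3183 = 3564)
√(I + O(-201)) = √(3564 - 2*(-201)) = √(3564 + 402) = √3966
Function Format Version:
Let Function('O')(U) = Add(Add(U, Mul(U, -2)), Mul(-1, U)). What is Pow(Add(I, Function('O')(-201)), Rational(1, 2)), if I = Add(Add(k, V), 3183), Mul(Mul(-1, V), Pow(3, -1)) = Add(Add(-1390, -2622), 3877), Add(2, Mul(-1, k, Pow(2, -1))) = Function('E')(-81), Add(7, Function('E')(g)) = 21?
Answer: Pow(3966, Rational(1, 2)) ≈ 62.976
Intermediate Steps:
Function('E')(g) = 14 (Function('E')(g) = Add(-7, 21) = 14)
Function('O')(U) = Mul(-2, U) (Function('O')(U) = Add(Add(U, Mul(-2, U)), Mul(-1, U)) = Add(Mul(-1, U), Mul(-1, U)) = Mul(-2, U))
k = -24 (k = Add(4, Mul(-2, 14)) = Add(4, -28) = -24)
V = 405 (V = Mul(-3, Add(Add(-1390, -2622), 3877)) = Mul(-3, Add(-4012, 3877)) = Mul(-3, -135) = 405)
I = 3564 (I = Add(Add(-24, 405), 3183) = Add(381, 3183) = 3564)
Pow(Add(I, Function('O')(-201)), Rational(1, 2)) = Pow(Add(3564, Mul(-2, -201)), Rational(1, 2)) = Pow(Add(3564, 402), Rational(1, 2)) = Pow(3966, Rational(1, 2))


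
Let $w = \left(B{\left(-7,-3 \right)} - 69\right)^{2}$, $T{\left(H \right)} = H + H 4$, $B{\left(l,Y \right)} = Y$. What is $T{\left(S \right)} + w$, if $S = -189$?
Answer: $4239$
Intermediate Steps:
$T{\left(H \right)} = 5 H$ ($T{\left(H \right)} = H + 4 H = 5 H$)
$w = 5184$ ($w = \left(-3 - 69\right)^{2} = \left(-72\right)^{2} = 5184$)
$T{\left(S \right)} + w = 5 \left(-189\right) + 5184 = -945 + 5184 = 4239$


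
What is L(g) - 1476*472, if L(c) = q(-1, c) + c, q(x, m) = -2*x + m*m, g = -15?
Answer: -696460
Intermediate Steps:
q(x, m) = m**2 - 2*x (q(x, m) = -2*x + m**2 = m**2 - 2*x)
L(c) = 2 + c + c**2 (L(c) = (c**2 - 2*(-1)) + c = (c**2 + 2) + c = (2 + c**2) + c = 2 + c + c**2)
L(g) - 1476*472 = (2 - 15 + (-15)**2) - 1476*472 = (2 - 15 + 225) - 696672 = 212 - 696672 = -696460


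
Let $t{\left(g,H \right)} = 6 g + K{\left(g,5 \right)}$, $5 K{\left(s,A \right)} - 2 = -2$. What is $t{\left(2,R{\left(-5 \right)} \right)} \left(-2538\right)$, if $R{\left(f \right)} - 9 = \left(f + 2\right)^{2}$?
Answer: $-30456$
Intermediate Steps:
$K{\left(s,A \right)} = 0$ ($K{\left(s,A \right)} = \frac{2}{5} + \frac{1}{5} \left(-2\right) = \frac{2}{5} - \frac{2}{5} = 0$)
$R{\left(f \right)} = 9 + \left(2 + f\right)^{2}$ ($R{\left(f \right)} = 9 + \left(f + 2\right)^{2} = 9 + \left(2 + f\right)^{2}$)
$t{\left(g,H \right)} = 6 g$ ($t{\left(g,H \right)} = 6 g + 0 = 6 g$)
$t{\left(2,R{\left(-5 \right)} \right)} \left(-2538\right) = 6 \cdot 2 \left(-2538\right) = 12 \left(-2538\right) = -30456$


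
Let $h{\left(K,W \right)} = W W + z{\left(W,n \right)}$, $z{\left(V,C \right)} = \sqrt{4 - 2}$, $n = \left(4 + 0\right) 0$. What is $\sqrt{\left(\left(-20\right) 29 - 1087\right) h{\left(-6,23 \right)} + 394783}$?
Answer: $\sqrt{-487060 - 1667 \sqrt{2}} \approx 699.58 i$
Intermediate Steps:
$n = 0$ ($n = 4 \cdot 0 = 0$)
$z{\left(V,C \right)} = \sqrt{2}$
$h{\left(K,W \right)} = \sqrt{2} + W^{2}$ ($h{\left(K,W \right)} = W W + \sqrt{2} = W^{2} + \sqrt{2} = \sqrt{2} + W^{2}$)
$\sqrt{\left(\left(-20\right) 29 - 1087\right) h{\left(-6,23 \right)} + 394783} = \sqrt{\left(\left(-20\right) 29 - 1087\right) \left(\sqrt{2} + 23^{2}\right) + 394783} = \sqrt{\left(-580 - 1087\right) \left(\sqrt{2} + 529\right) + 394783} = \sqrt{- 1667 \left(529 + \sqrt{2}\right) + 394783} = \sqrt{\left(-881843 - 1667 \sqrt{2}\right) + 394783} = \sqrt{-487060 - 1667 \sqrt{2}}$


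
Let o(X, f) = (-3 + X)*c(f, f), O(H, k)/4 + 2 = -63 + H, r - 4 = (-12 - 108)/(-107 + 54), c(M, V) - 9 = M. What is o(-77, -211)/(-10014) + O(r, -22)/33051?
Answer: -4738702468/2923592307 ≈ -1.6208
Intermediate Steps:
c(M, V) = 9 + M
r = 332/53 (r = 4 + (-12 - 108)/(-107 + 54) = 4 - 120/(-53) = 4 - 120*(-1/53) = 4 + 120/53 = 332/53 ≈ 6.2642)
O(H, k) = -260 + 4*H (O(H, k) = -8 + 4*(-63 + H) = -8 + (-252 + 4*H) = -260 + 4*H)
o(X, f) = (-3 + X)*(9 + f)
o(-77, -211)/(-10014) + O(r, -22)/33051 = ((-3 - 77)*(9 - 211))/(-10014) + (-260 + 4*(332/53))/33051 = -80*(-202)*(-1/10014) + (-260 + 1328/53)*(1/33051) = 16160*(-1/10014) - 12452/53*1/33051 = -8080/5007 - 12452/1751703 = -4738702468/2923592307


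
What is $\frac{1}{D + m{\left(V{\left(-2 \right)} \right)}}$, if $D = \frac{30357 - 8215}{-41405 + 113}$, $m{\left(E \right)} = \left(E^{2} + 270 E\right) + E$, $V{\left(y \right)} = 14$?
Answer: $\frac{20646}{82366469} \approx 0.00025066$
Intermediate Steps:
$m{\left(E \right)} = E^{2} + 271 E$
$D = - \frac{11071}{20646}$ ($D = \frac{30357 + \left(-21710 + 13495\right)}{-41292} = \left(30357 - 8215\right) \left(- \frac{1}{41292}\right) = 22142 \left(- \frac{1}{41292}\right) = - \frac{11071}{20646} \approx -0.53623$)
$\frac{1}{D + m{\left(V{\left(-2 \right)} \right)}} = \frac{1}{- \frac{11071}{20646} + 14 \left(271 + 14\right)} = \frac{1}{- \frac{11071}{20646} + 14 \cdot 285} = \frac{1}{- \frac{11071}{20646} + 3990} = \frac{1}{\frac{82366469}{20646}} = \frac{20646}{82366469}$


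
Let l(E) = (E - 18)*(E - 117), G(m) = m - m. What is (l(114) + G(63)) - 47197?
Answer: -47485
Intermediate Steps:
G(m) = 0
l(E) = (-117 + E)*(-18 + E) (l(E) = (-18 + E)*(-117 + E) = (-117 + E)*(-18 + E))
(l(114) + G(63)) - 47197 = ((2106 + 114² - 135*114) + 0) - 47197 = ((2106 + 12996 - 15390) + 0) - 47197 = (-288 + 0) - 47197 = -288 - 47197 = -47485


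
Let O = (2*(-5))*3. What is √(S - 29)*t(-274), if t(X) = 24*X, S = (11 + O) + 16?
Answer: -26304*I*√2 ≈ -37200.0*I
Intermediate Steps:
O = -30 (O = -10*3 = -30)
S = -3 (S = (11 - 30) + 16 = -19 + 16 = -3)
√(S - 29)*t(-274) = √(-3 - 29)*(24*(-274)) = √(-32)*(-6576) = (4*I*√2)*(-6576) = -26304*I*√2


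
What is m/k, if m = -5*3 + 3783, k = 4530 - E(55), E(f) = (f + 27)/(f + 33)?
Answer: 165792/199279 ≈ 0.83196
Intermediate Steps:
E(f) = (27 + f)/(33 + f)
k = 199279/44 (k = 4530 - (27 + 55)/(33 + 55) = 4530 - 82/88 = 4530 - 1*41/44 = 4530 - 41/44 = 199279/44 ≈ 4529.1)
m = 3768 (m = -15 + 3783 = 3768)
m/k = 3768/(199279/44) = 3768*(44/199279) = 165792/199279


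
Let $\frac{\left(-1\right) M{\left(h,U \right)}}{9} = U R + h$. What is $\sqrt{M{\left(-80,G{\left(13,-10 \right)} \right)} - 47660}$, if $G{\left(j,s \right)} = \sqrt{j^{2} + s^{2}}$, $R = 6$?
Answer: $\sqrt{-46940 - 54 \sqrt{269}} \approx 218.69 i$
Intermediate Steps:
$M{\left(h,U \right)} = - 54 U - 9 h$ ($M{\left(h,U \right)} = - 9 \left(U 6 + h\right) = - 9 \left(6 U + h\right) = - 9 \left(h + 6 U\right) = - 54 U - 9 h$)
$\sqrt{M{\left(-80,G{\left(13,-10 \right)} \right)} - 47660} = \sqrt{\left(- 54 \sqrt{13^{2} + \left(-10\right)^{2}} - -720\right) - 47660} = \sqrt{\left(- 54 \sqrt{169 + 100} + 720\right) - 47660} = \sqrt{\left(- 54 \sqrt{269} + 720\right) - 47660} = \sqrt{\left(720 - 54 \sqrt{269}\right) - 47660} = \sqrt{-46940 - 54 \sqrt{269}}$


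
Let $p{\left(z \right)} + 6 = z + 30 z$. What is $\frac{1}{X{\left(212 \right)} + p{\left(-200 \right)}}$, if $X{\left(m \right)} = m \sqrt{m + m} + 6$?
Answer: $- \frac{775}{2422968} - \frac{53 \sqrt{106}}{2422968} \approx -0.00054506$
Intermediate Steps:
$X{\left(m \right)} = 6 + \sqrt{2} m^{\frac{3}{2}}$ ($X{\left(m \right)} = m \sqrt{2 m} + 6 = m \sqrt{2} \sqrt{m} + 6 = \sqrt{2} m^{\frac{3}{2}} + 6 = 6 + \sqrt{2} m^{\frac{3}{2}}$)
$p{\left(z \right)} = -6 + 31 z$ ($p{\left(z \right)} = -6 + \left(z + 30 z\right) = -6 + 31 z$)
$\frac{1}{X{\left(212 \right)} + p{\left(-200 \right)}} = \frac{1}{\left(6 + \sqrt{2} \cdot 212^{\frac{3}{2}}\right) + \left(-6 + 31 \left(-200\right)\right)} = \frac{1}{\left(6 + \sqrt{2} \cdot 424 \sqrt{53}\right) - 6206} = \frac{1}{\left(6 + 424 \sqrt{106}\right) - 6206} = \frac{1}{-6200 + 424 \sqrt{106}}$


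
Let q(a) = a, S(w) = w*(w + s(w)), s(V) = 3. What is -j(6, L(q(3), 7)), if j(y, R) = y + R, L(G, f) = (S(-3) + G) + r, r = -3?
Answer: -6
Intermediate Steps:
S(w) = w*(3 + w) (S(w) = w*(w + 3) = w*(3 + w))
L(G, f) = -3 + G (L(G, f) = (-3*(3 - 3) + G) - 3 = (-3*0 + G) - 3 = (0 + G) - 3 = G - 3 = -3 + G)
j(y, R) = R + y
-j(6, L(q(3), 7)) = -((-3 + 3) + 6) = -(0 + 6) = -1*6 = -6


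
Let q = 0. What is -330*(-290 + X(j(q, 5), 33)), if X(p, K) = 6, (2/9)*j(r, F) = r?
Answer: 93720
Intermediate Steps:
j(r, F) = 9*r/2
-330*(-290 + X(j(q, 5), 33)) = -330*(-290 + 6) = -330*(-284) = 93720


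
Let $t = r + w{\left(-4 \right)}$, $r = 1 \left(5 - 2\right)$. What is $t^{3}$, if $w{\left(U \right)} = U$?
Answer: $-1$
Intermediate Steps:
$r = 3$ ($r = 1 \cdot 3 = 3$)
$t = -1$ ($t = 3 - 4 = -1$)
$t^{3} = \left(-1\right)^{3} = -1$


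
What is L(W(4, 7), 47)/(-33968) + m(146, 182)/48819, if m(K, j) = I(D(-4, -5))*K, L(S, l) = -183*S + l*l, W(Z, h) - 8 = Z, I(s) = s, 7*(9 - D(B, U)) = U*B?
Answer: 208808575/11607986544 ≈ 0.017988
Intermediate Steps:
D(B, U) = 9 - B*U/7 (D(B, U) = 9 - U*B/7 = 9 - B*U/7)
W(Z, h) = 8 + Z
L(S, l) = l² - 183*S (L(S, l) = -183*S + l² = l² - 183*S)
m(K, j) = 43*K/7 (m(K, j) = (9 - ⅐*(-4)*(-5))*K = (9 - 20/7)*K = 43*K/7)
L(W(4, 7), 47)/(-33968) + m(146, 182)/48819 = (47² - 183*(8 + 4))/(-33968) + ((43/7)*146)/48819 = (2209 - 183*12)*(-1/33968) + (6278/7)*(1/48819) = (2209 - 2196)*(-1/33968) + 6278/341733 = 13*(-1/33968) + 6278/341733 = -13/33968 + 6278/341733 = 208808575/11607986544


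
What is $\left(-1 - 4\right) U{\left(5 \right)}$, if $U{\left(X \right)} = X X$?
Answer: $-125$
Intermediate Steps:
$U{\left(X \right)} = X^{2}$
$\left(-1 - 4\right) U{\left(5 \right)} = \left(-1 - 4\right) 5^{2} = \left(-5\right) 25 = -125$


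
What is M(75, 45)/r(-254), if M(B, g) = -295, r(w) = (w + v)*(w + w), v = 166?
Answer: -295/44704 ≈ -0.0065990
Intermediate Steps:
r(w) = 2*w*(166 + w) (r(w) = (w + 166)*(w + w) = (166 + w)*(2*w) = 2*w*(166 + w))
M(75, 45)/r(-254) = -295*(-1/(508*(166 - 254))) = -295/(2*(-254)*(-88)) = -295/44704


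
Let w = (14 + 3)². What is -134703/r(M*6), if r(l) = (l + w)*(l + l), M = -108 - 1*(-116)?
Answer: -44901/10784 ≈ -4.1637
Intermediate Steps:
M = 8 (M = -108 + 116 = 8)
w = 289 (w = 17² = 289)
r(l) = 2*l*(289 + l) (r(l) = (l + 289)*(l + l) = (289 + l)*(2*l) = 2*l*(289 + l))
-134703/r(M*6) = -134703*1/(96*(289 + 8*6)) = -134703*1/(96*(289 + 48)) = -134703/(2*48*337) = -134703/32352 = -134703*1/32352 = -44901/10784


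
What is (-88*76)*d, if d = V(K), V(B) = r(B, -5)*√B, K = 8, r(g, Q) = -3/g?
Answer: 5016*√2 ≈ 7093.7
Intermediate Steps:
V(B) = -3/√B (V(B) = (-3/B)*√B = -3/√B)
d = -3*√2/4 ≈ -1.0607
(-88*76)*d = (-88*76)*(-3*√2/4) = -(-5016)*√2 = 5016*√2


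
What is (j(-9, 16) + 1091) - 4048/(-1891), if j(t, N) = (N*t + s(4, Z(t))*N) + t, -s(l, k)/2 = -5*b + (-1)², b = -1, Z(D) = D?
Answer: 1414734/1891 ≈ 748.14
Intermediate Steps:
s(l, k) = -12 (s(l, k) = -2*(-5*(-1) + (-1)²) = -2*(5 + 1) = -2*6 = -12)
j(t, N) = t - 12*N + N*t (j(t, N) = (N*t - 12*N) + t = (-12*N + N*t) + t = t - 12*N + N*t)
(j(-9, 16) + 1091) - 4048/(-1891) = ((-9 - 12*16 + 16*(-9)) + 1091) - 4048/(-1891) = ((-9 - 192 - 144) + 1091) - 4048*(-1/1891) = (-345 + 1091) + 4048/1891 = 746 + 4048/1891 = 1414734/1891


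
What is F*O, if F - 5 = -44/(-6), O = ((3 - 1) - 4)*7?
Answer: -518/3 ≈ -172.67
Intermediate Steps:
O = -14 (O = (2 - 4)*7 = -2*7 = -14)
F = 37/3 (F = 5 - 44/(-6) = 5 - 44*(-⅙) = 5 + 22/3 = 37/3 ≈ 12.333)
F*O = (37/3)*(-14) = -518/3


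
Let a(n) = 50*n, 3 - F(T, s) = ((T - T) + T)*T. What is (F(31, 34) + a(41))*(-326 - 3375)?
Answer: -4041492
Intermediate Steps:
F(T, s) = 3 - T**2 (F(T, s) = 3 - ((T - T) + T)*T = 3 - (0 + T)*T = 3 - T*T = 3 - T**2)
(F(31, 34) + a(41))*(-326 - 3375) = ((3 - 1*31**2) + 50*41)*(-326 - 3375) = ((3 - 1*961) + 2050)*(-3701) = ((3 - 961) + 2050)*(-3701) = (-958 + 2050)*(-3701) = 1092*(-3701) = -4041492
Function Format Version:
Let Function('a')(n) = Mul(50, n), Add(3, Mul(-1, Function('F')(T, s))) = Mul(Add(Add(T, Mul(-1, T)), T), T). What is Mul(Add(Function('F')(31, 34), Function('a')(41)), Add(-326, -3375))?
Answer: -4041492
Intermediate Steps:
Function('F')(T, s) = Add(3, Mul(-1, Pow(T, 2))) (Function('F')(T, s) = Add(3, Mul(-1, Mul(Add(Add(T, Mul(-1, T)), T), T))) = Add(3, Mul(-1, Mul(Add(0, T), T))) = Add(3, Mul(-1, Mul(T, T))) = Add(3, Mul(-1, Pow(T, 2))))
Mul(Add(Function('F')(31, 34), Function('a')(41)), Add(-326, -3375)) = Mul(Add(Add(3, Mul(-1, Pow(31, 2))), Mul(50, 41)), Add(-326, -3375)) = Mul(Add(Add(3, Mul(-1, 961)), 2050), -3701) = Mul(Add(Add(3, -961), 2050), -3701) = Mul(Add(-958, 2050), -3701) = Mul(1092, -3701) = -4041492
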